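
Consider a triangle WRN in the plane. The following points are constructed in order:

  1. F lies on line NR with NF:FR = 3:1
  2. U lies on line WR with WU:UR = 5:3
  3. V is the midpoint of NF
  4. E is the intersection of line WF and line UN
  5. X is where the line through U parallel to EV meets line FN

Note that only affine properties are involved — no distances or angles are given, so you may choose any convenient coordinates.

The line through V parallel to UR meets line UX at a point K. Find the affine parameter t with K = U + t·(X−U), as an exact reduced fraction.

t = 8/7

Choose coordinates W = (0, 0), R = (1, 0), N = (0, 1).
1. F lies on line NR with NF:FR = 3:1 ⇒ F = (3/4, 1/4)
2. U lies on line WR with WU:UR = 5:3 ⇒ U = (5/8, 0)
3. V is the midpoint of NF ⇒ V = (3/8, 5/8)
4. E is the intersection of line WF and line UN ⇒ E = (15/29, 5/29)
5. X is where the line through U parallel to EV meets line FN ⇒ X = (29/64, 35/64)
through V parallel to UR: direction (3/8, 0); meets UX at K = (3/7, 5/8)
K = U + t·(X−U) with t = 8/7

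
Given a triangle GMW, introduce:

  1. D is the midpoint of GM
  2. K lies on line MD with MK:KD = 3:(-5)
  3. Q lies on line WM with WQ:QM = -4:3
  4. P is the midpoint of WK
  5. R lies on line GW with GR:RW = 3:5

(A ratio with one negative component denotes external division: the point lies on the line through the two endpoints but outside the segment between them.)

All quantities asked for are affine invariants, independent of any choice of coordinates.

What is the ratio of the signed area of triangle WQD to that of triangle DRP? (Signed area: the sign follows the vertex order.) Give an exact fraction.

Choose coordinates G = (0, 0), M = (1, 0), W = (0, 1).
1. D is the midpoint of GM ⇒ D = (1/2, 0)
2. K lies on line MD with MK:KD = 3:(-5) ⇒ K = (7/4, 0)
3. Q lies on line WM with WQ:QM = -4:3 ⇒ Q = (4, -3)
4. P is the midpoint of WK ⇒ P = (7/8, 1/2)
5. R lies on line GW with GR:RW = 3:5 ⇒ R = (0, 3/8)
2·[WQD] = -2, 2·[DRP] = -25/64
[WQD]:[DRP] = -2:-25/64 = 128/25

[WQD]:[DRP] = 128/25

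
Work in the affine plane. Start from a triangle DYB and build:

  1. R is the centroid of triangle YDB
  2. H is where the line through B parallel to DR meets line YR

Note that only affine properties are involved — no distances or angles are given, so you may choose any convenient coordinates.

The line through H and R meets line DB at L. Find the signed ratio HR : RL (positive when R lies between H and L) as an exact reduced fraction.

Assign D = (0, 0), Y = (1, 0), B = (0, 1) — the answer is frame-independent, so this choice is without loss of generality.
1. R is the centroid of triangle YDB ⇒ R = (1/3, 1/3)
2. H is where the line through B parallel to DR meets line YR ⇒ H = (-1/3, 2/3)
line HR meets DB at L = (0, 1/2)
R = H + t·(L−H) with t = 2, so HR:RL = 2:-1

HR:RL = -2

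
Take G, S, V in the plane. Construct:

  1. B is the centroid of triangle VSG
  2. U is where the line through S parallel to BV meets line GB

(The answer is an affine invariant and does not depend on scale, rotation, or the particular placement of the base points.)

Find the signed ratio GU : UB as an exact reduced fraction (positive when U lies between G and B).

Work in coordinates with G = (0, 0), S = (1, 0), V = (0, 1).
1. B is the centroid of triangle VSG ⇒ B = (1/3, 1/3)
2. U is where the line through S parallel to BV meets line GB ⇒ U = (2/3, 2/3)
U = G + t·(B−G) with t = 2, so GU:UB = t:(1−t) = 2:-1

GU:UB = -2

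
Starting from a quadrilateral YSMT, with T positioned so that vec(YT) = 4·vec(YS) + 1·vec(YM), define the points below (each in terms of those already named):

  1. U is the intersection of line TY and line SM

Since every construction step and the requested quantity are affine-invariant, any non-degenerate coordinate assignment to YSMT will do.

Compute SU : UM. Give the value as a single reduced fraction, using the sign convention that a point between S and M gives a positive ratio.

Choose coordinates Y = (0, 0), S = (1, 0), M = (0, 1), T = (4, 1).
1. U is the intersection of line TY and line SM ⇒ U = (4/5, 1/5)
U = S + t·(M−S) with t = 1/5, so SU:UM = t:(1−t) = 1/5:4/5

SU:UM = 1/4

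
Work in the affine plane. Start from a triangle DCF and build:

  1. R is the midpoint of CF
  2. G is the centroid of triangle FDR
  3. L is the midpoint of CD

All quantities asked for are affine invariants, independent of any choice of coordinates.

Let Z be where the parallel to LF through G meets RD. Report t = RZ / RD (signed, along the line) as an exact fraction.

t = 4/9

Choose coordinates D = (0, 0), C = (1, 0), F = (0, 1).
1. R is the midpoint of CF ⇒ R = (1/2, 1/2)
2. G is the centroid of triangle FDR ⇒ G = (1/6, 1/2)
3. L is the midpoint of CD ⇒ L = (1/2, 0)
through G parallel to LF: direction (-1/2, 1); meets RD at Z = (5/18, 5/18)
Z = R + t·(D−R) with t = 4/9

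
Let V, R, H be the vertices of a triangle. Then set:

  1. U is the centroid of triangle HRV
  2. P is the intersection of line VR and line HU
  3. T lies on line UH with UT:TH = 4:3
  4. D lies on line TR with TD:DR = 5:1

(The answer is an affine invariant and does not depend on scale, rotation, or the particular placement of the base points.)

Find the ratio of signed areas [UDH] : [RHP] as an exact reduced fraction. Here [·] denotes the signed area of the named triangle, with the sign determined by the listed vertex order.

Assign V = (0, 0), R = (1, 0), H = (0, 1) — the answer is frame-independent, so this choice is without loss of generality.
1. U is the centroid of triangle HRV ⇒ U = (1/3, 1/3)
2. P is the intersection of line VR and line HU ⇒ P = (1/2, 0)
3. T lies on line UH with UT:TH = 4:3 ⇒ T = (1/7, 5/7)
4. D lies on line TR with TD:DR = 5:1 ⇒ D = (6/7, 5/42)
2·[UDH] = 5/18, 2·[RHP] = 1/2
[UDH]:[RHP] = 5/18:1/2 = 5/9

[UDH]:[RHP] = 5/9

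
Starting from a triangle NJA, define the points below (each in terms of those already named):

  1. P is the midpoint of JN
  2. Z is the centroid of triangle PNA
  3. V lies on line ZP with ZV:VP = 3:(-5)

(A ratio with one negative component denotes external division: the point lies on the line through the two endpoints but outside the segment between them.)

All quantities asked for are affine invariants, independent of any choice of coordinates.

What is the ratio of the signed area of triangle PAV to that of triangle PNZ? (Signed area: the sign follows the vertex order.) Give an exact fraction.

Assign N = (0, 0), J = (1, 0), A = (0, 1) — the answer is frame-independent, so this choice is without loss of generality.
1. P is the midpoint of JN ⇒ P = (1/2, 0)
2. Z is the centroid of triangle PNA ⇒ Z = (1/6, 1/3)
3. V lies on line ZP with ZV:VP = 3:(-5) ⇒ V = (-1/3, 5/6)
2·[PAV] = 5/12, 2·[PNZ] = -1/6
[PAV]:[PNZ] = 5/12:-1/6 = -5/2

[PAV]:[PNZ] = -5/2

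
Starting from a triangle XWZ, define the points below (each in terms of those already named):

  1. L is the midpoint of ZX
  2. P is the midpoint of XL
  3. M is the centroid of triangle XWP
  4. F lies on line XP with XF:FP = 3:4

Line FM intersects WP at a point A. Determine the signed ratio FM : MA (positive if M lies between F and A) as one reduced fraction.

FM:MA = 5/7

Work in coordinates with X = (0, 0), W = (1, 0), Z = (0, 1).
1. L is the midpoint of ZX ⇒ L = (0, 1/2)
2. P is the midpoint of XL ⇒ P = (0, 1/4)
3. M is the centroid of triangle XWP ⇒ M = (1/3, 1/12)
4. F lies on line XP with XF:FP = 3:4 ⇒ F = (0, 3/28)
line FM meets WP at A = (4/5, 1/20)
M = F + t·(A−F) with t = 5/12, so FM:MA = 5/12:7/12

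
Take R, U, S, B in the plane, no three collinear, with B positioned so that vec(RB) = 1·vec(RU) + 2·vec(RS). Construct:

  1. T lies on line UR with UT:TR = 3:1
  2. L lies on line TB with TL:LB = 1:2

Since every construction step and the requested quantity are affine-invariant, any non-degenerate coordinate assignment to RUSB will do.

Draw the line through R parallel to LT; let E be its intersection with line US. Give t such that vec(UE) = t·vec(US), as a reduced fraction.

Choose coordinates R = (0, 0), U = (1, 0), S = (0, 1), B = (1, 2).
1. T lies on line UR with UT:TR = 3:1 ⇒ T = (1/4, 0)
2. L lies on line TB with TL:LB = 1:2 ⇒ L = (1/2, 2/3)
through R parallel to LT: direction (-1/4, -2/3); meets US at E = (3/11, 8/11)
E = U + t·(S−U) with t = 8/11

t = 8/11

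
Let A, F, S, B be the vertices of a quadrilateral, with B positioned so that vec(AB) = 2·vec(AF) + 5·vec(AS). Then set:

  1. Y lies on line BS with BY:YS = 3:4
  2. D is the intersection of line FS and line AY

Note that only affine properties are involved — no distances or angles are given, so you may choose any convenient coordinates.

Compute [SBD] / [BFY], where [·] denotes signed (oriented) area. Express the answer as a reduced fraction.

[SBD]:[BFY] = 56/93

Assign A = (0, 0), F = (1, 0), S = (0, 1), B = (2, 5) — the answer is frame-independent, so this choice is without loss of generality.
1. Y lies on line BS with BY:YS = 3:4 ⇒ Y = (8/7, 23/7)
2. D is the intersection of line FS and line AY ⇒ D = (8/31, 23/31)
2·[SBD] = -48/31, 2·[BFY] = -18/7
[SBD]:[BFY] = -48/31:-18/7 = 56/93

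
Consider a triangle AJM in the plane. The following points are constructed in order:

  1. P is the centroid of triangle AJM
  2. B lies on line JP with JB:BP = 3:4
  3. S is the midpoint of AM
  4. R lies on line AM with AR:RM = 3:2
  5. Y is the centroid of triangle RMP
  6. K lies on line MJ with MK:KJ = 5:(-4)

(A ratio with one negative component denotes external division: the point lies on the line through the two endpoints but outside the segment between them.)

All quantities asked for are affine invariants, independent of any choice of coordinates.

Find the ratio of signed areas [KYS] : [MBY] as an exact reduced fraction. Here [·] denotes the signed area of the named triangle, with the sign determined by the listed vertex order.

Work in coordinates with A = (0, 0), J = (1, 0), M = (0, 1).
1. P is the centroid of triangle AJM ⇒ P = (1/3, 1/3)
2. B lies on line JP with JB:BP = 3:4 ⇒ B = (5/7, 1/7)
3. S is the midpoint of AM ⇒ S = (0, 1/2)
4. R lies on line AM with AR:RM = 3:2 ⇒ R = (0, 3/5)
5. Y is the centroid of triangle RMP ⇒ Y = (1/9, 29/45)
6. K lies on line MJ with MK:KJ = 5:(-4) ⇒ K = (5, -4)
2·[KYS] = 11/9, 2·[MBY] = -10/63
[KYS]:[MBY] = 11/9:-10/63 = -77/10

[KYS]:[MBY] = -77/10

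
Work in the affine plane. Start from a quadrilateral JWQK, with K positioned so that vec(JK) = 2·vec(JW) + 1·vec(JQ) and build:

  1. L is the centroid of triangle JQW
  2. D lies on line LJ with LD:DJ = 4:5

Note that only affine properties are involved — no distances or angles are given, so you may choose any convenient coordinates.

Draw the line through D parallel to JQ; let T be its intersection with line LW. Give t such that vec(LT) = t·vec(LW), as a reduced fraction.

t = -2/9

Work in coordinates with J = (0, 0), W = (1, 0), Q = (0, 1), K = (2, 1).
1. L is the centroid of triangle JQW ⇒ L = (1/3, 1/3)
2. D lies on line LJ with LD:DJ = 4:5 ⇒ D = (5/27, 5/27)
through D parallel to JQ: direction (0, 1); meets LW at T = (5/27, 11/27)
T = L + t·(W−L) with t = -2/9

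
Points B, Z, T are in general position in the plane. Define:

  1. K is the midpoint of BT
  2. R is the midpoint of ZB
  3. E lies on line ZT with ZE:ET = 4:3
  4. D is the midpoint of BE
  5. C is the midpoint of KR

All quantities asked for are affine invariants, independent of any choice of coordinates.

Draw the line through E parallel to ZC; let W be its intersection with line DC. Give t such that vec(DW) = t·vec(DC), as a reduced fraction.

t = -15

Assign B = (0, 0), Z = (1, 0), T = (0, 1) — the answer is frame-independent, so this choice is without loss of generality.
1. K is the midpoint of BT ⇒ K = (0, 1/2)
2. R is the midpoint of ZB ⇒ R = (1/2, 0)
3. E lies on line ZT with ZE:ET = 4:3 ⇒ E = (3/7, 4/7)
4. D is the midpoint of BE ⇒ D = (3/14, 2/7)
5. C is the midpoint of KR ⇒ C = (1/4, 1/4)
through E parallel to ZC: direction (-3/4, 1/4); meets DC at W = (-9/28, 23/28)
W = D + t·(C−D) with t = -15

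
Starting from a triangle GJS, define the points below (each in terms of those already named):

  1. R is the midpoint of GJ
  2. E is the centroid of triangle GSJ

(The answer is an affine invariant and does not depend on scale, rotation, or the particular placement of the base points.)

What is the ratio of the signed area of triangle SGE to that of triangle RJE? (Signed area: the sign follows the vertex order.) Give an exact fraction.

Assign G = (0, 0), J = (1, 0), S = (0, 1) — the answer is frame-independent, so this choice is without loss of generality.
1. R is the midpoint of GJ ⇒ R = (1/2, 0)
2. E is the centroid of triangle GSJ ⇒ E = (1/3, 1/3)
2·[SGE] = 1/3, 2·[RJE] = 1/6
[SGE]:[RJE] = 1/3:1/6 = 2

[SGE]:[RJE] = 2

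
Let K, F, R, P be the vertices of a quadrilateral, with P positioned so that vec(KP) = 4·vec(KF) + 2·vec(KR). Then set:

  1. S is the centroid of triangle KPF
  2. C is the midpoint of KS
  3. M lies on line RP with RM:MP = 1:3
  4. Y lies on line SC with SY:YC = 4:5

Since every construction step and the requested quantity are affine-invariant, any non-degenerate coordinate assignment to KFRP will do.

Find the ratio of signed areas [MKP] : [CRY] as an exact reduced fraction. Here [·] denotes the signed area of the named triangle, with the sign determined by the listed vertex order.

Assign K = (0, 0), F = (1, 0), R = (0, 1), P = (4, 2) — the answer is frame-independent, so this choice is without loss of generality.
1. S is the centroid of triangle KPF ⇒ S = (5/3, 2/3)
2. C is the midpoint of KS ⇒ C = (5/6, 1/3)
3. M lies on line RP with RM:MP = 1:3 ⇒ M = (1, 5/4)
4. Y lies on line SC with SY:YC = 4:5 ⇒ Y = (35/27, 14/27)
2·[MKP] = 3, 2·[CRY] = -25/54
[MKP]:[CRY] = 3:-25/54 = -162/25

[MKP]:[CRY] = -162/25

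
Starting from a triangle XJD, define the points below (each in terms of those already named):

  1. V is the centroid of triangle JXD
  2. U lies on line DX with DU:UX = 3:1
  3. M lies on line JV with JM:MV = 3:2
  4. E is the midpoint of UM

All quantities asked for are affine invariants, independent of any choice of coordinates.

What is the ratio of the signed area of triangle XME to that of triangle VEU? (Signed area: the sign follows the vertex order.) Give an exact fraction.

Choose coordinates X = (0, 0), J = (1, 0), D = (0, 1).
1. V is the centroid of triangle JXD ⇒ V = (1/3, 1/3)
2. U lies on line DX with DU:UX = 3:1 ⇒ U = (0, 1/4)
3. M lies on line JV with JM:MV = 3:2 ⇒ M = (3/5, 1/5)
4. E is the midpoint of UM ⇒ E = (3/10, 9/40)
2·[XME] = 3/40, 2·[VEU] = -1/30
[XME]:[VEU] = 3/40:-1/30 = -9/4

[XME]:[VEU] = -9/4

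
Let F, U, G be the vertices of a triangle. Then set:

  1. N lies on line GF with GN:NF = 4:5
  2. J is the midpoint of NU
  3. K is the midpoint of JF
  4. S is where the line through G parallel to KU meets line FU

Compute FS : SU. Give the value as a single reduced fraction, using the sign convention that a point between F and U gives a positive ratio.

Work in coordinates with F = (0, 0), U = (1, 0), G = (0, 1).
1. N lies on line GF with GN:NF = 4:5 ⇒ N = (0, 5/9)
2. J is the midpoint of NU ⇒ J = (1/2, 5/18)
3. K is the midpoint of JF ⇒ K = (1/4, 5/36)
4. S is where the line through G parallel to KU meets line FU ⇒ S = (27/5, 0)
S = F + t·(U−F) with t = 27/5, so FS:SU = t:(1−t) = 27/5:-22/5

FS:SU = -27/22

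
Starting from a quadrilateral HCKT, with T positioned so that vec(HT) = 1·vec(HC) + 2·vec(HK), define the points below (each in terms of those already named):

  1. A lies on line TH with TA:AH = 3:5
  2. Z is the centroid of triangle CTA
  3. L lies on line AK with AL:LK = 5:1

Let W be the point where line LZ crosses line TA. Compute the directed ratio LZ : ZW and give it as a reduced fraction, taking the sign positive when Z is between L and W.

LZ:ZW = -9/4

Assign H = (0, 0), C = (1, 0), K = (0, 1), T = (1, 2) — the answer is frame-independent, so this choice is without loss of generality.
1. A lies on line TH with TA:AH = 3:5 ⇒ A = (5/8, 5/4)
2. Z is the centroid of triangle CTA ⇒ Z = (7/8, 13/12)
3. L lies on line AK with AL:LK = 5:1 ⇒ L = (5/48, 25/24)
line LZ meets TA at W = (115/216, 115/108)
Z = L + t·(W−L) with t = 9/5, so LZ:ZW = 9/5:-4/5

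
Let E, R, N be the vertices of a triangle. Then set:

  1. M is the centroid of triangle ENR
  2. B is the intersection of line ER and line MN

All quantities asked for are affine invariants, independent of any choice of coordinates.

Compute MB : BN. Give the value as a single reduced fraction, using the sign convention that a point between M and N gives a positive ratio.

MB:BN = -1/3

Choose coordinates E = (0, 0), R = (1, 0), N = (0, 1).
1. M is the centroid of triangle ENR ⇒ M = (1/3, 1/3)
2. B is the intersection of line ER and line MN ⇒ B = (1/2, 0)
B = M + t·(N−M) with t = -1/2, so MB:BN = t:(1−t) = -1/2:3/2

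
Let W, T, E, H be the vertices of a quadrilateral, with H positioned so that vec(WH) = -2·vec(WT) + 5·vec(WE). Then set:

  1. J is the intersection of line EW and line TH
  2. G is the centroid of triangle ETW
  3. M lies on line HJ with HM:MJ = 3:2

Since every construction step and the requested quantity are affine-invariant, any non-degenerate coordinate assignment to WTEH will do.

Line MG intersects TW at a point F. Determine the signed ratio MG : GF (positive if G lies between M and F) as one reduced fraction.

Choose coordinates W = (0, 0), T = (1, 0), E = (0, 1), H = (-2, 5).
1. J is the intersection of line EW and line TH ⇒ J = (0, 5/3)
2. G is the centroid of triangle ETW ⇒ G = (1/3, 1/3)
3. M lies on line HJ with HM:MJ = 3:2 ⇒ M = (-4/5, 3)
line MG meets TW at F = (19/40, 0)
G = M + t·(F−M) with t = 8/9, so MG:GF = 8/9:1/9

MG:GF = 8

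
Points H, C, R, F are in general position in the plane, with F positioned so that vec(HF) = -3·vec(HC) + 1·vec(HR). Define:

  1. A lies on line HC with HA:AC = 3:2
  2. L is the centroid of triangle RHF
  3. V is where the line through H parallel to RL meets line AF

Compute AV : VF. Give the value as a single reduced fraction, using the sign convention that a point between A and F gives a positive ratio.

AV:VF = 1/10

Work in coordinates with H = (0, 0), C = (1, 0), R = (0, 1), F = (-3, 1).
1. A lies on line HC with HA:AC = 3:2 ⇒ A = (3/5, 0)
2. L is the centroid of triangle RHF ⇒ L = (-1, 2/3)
3. V is where the line through H parallel to RL meets line AF ⇒ V = (3/11, 1/11)
V = A + t·(F−A) with t = 1/11, so AV:VF = t:(1−t) = 1/11:10/11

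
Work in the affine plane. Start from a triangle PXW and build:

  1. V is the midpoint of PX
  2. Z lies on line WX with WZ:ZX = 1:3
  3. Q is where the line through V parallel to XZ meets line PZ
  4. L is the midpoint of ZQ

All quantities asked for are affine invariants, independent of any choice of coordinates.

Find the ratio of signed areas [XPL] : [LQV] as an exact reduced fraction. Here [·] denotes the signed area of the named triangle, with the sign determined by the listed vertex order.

[XPL]:[LQV] = -6

Choose coordinates P = (0, 0), X = (1, 0), W = (0, 1).
1. V is the midpoint of PX ⇒ V = (1/2, 0)
2. Z lies on line WX with WZ:ZX = 1:3 ⇒ Z = (1/4, 3/4)
3. Q is where the line through V parallel to XZ meets line PZ ⇒ Q = (1/8, 3/8)
4. L is the midpoint of ZQ ⇒ L = (3/16, 9/16)
2·[XPL] = -9/16, 2·[LQV] = 3/32
[XPL]:[LQV] = -9/16:3/32 = -6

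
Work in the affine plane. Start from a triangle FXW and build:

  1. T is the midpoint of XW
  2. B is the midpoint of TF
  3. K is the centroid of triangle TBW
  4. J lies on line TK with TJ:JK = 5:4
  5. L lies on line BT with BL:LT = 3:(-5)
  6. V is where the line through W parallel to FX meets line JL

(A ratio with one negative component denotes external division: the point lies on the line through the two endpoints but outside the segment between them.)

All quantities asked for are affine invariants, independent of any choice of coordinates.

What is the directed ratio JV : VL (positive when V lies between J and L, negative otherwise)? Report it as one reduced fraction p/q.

JV:VL = -98/243

Set F = (0, 0), X = (1, 0), W = (0, 1); any affine frame gives the same invariant.
1. T is the midpoint of XW ⇒ T = (1/2, 1/2)
2. B is the midpoint of TF ⇒ B = (1/4, 1/4)
3. K is the centroid of triangle TBW ⇒ K = (1/4, 7/12)
4. J lies on line TK with TJ:JK = 5:4 ⇒ J = (13/36, 59/108)
5. L lies on line BT with BL:LT = 3:(-5) ⇒ L = (-1/8, -1/8)
6. V is where the line through W parallel to FX meets line JL ⇒ V = (20/29, 1)
V = J + t·(L−J) with t = -98/145, so JV:VL = t:(1−t) = -98/145:243/145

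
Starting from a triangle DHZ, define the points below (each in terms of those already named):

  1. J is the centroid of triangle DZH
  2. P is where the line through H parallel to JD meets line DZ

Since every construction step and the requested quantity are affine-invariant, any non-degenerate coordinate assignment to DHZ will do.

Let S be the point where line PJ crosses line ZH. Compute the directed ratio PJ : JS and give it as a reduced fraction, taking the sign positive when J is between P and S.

Set D = (0, 0), H = (1, 0), Z = (0, 1); any affine frame gives the same invariant.
1. J is the centroid of triangle DZH ⇒ J = (1/3, 1/3)
2. P is where the line through H parallel to JD meets line DZ ⇒ P = (0, -1)
line PJ meets ZH at S = (2/5, 3/5)
J = P + t·(S−P) with t = 5/6, so PJ:JS = 5/6:1/6

PJ:JS = 5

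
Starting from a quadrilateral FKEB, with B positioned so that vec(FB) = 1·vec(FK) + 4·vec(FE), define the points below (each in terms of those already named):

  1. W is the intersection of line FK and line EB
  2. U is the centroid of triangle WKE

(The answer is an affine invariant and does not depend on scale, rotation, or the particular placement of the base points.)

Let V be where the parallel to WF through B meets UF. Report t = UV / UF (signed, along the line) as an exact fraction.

Assign F = (0, 0), K = (1, 0), E = (0, 1), B = (1, 4) — the answer is frame-independent, so this choice is without loss of generality.
1. W is the intersection of line FK and line EB ⇒ W = (-1/3, 0)
2. U is the centroid of triangle WKE ⇒ U = (2/9, 1/3)
through B parallel to WF: direction (1/3, 0); meets UF at V = (8/3, 4)
V = U + t·(F−U) with t = -11

t = -11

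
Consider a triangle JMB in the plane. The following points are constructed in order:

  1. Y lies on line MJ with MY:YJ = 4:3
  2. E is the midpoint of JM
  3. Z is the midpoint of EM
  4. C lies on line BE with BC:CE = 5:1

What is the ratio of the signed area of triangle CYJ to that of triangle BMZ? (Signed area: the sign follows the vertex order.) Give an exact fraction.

Assign J = (0, 0), M = (1, 0), B = (0, 1) — the answer is frame-independent, so this choice is without loss of generality.
1. Y lies on line MJ with MY:YJ = 4:3 ⇒ Y = (3/7, 0)
2. E is the midpoint of JM ⇒ E = (1/2, 0)
3. Z is the midpoint of EM ⇒ Z = (3/4, 0)
4. C lies on line BE with BC:CE = 5:1 ⇒ C = (5/12, 1/6)
2·[CYJ] = -1/14, 2·[BMZ] = -1/4
[CYJ]:[BMZ] = -1/14:-1/4 = 2/7

[CYJ]:[BMZ] = 2/7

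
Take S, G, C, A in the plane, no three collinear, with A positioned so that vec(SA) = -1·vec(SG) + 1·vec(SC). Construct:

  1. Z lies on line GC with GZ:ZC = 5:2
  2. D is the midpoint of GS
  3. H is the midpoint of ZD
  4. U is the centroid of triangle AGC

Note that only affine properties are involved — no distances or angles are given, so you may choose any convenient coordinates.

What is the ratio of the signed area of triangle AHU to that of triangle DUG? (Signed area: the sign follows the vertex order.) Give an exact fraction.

Work in coordinates with S = (0, 0), G = (1, 0), C = (0, 1), A = (-1, 1).
1. Z lies on line GC with GZ:ZC = 5:2 ⇒ Z = (2/7, 5/7)
2. D is the midpoint of GS ⇒ D = (1/2, 0)
3. H is the midpoint of ZD ⇒ H = (11/28, 5/14)
4. U is the centroid of triangle AGC ⇒ U = (0, 2/3)
2·[AHU] = 5/28, 2·[DUG] = -1/3
[AHU]:[DUG] = 5/28:-1/3 = -15/28

[AHU]:[DUG] = -15/28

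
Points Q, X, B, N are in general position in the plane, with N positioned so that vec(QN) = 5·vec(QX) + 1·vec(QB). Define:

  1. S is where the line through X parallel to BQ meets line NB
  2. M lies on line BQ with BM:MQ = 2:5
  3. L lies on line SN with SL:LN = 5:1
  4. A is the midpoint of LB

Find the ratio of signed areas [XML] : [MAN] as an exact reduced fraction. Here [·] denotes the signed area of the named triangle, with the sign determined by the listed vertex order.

[XML]:[MAN] = 71/17

Work in coordinates with Q = (0, 0), X = (1, 0), B = (0, 1), N = (5, 1).
1. S is where the line through X parallel to BQ meets line NB ⇒ S = (1, 1)
2. M lies on line BQ with BM:MQ = 2:5 ⇒ M = (0, 5/7)
3. L lies on line SN with SL:LN = 5:1 ⇒ L = (13/3, 1)
4. A is the midpoint of LB ⇒ A = (13/6, 1)
2·[XML] = -71/21, 2·[MAN] = -17/21
[XML]:[MAN] = -71/21:-17/21 = 71/17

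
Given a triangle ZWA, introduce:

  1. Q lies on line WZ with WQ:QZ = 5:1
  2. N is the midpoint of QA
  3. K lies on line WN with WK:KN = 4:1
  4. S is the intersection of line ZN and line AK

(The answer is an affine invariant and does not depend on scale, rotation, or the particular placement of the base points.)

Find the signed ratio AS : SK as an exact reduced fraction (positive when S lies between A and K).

AS:SK = 5/6

Work in coordinates with Z = (0, 0), W = (1, 0), A = (0, 1).
1. Q lies on line WZ with WQ:QZ = 5:1 ⇒ Q = (1/6, 0)
2. N is the midpoint of QA ⇒ N = (1/12, 1/2)
3. K lies on line WN with WK:KN = 4:1 ⇒ K = (4/15, 2/5)
4. S is the intersection of line ZN and line AK ⇒ S = (4/33, 8/11)
S = A + t·(K−A) with t = 5/11, so AS:SK = t:(1−t) = 5/11:6/11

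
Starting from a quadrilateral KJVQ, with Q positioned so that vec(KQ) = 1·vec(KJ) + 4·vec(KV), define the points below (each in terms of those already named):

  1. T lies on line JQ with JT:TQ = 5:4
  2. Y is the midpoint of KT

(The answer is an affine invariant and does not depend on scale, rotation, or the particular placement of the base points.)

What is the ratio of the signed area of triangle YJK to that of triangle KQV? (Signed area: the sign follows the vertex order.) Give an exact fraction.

[YJK]:[KQV] = -10/9

Choose coordinates K = (0, 0), J = (1, 0), V = (0, 1), Q = (1, 4).
1. T lies on line JQ with JT:TQ = 5:4 ⇒ T = (1, 20/9)
2. Y is the midpoint of KT ⇒ Y = (1/2, 10/9)
2·[YJK] = -10/9, 2·[KQV] = 1
[YJK]:[KQV] = -10/9:1 = -10/9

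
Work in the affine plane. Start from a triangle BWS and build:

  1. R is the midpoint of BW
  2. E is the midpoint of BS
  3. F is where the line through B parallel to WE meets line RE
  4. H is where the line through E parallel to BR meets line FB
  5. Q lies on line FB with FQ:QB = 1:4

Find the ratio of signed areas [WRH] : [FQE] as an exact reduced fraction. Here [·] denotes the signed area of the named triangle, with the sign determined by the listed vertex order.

[WRH]:[FQE] = 5/2

Work in coordinates with B = (0, 0), W = (1, 0), S = (0, 1).
1. R is the midpoint of BW ⇒ R = (1/2, 0)
2. E is the midpoint of BS ⇒ E = (0, 1/2)
3. F is where the line through B parallel to WE meets line RE ⇒ F = (1, -1/2)
4. H is where the line through E parallel to BR meets line FB ⇒ H = (-1, 1/2)
5. Q lies on line FB with FQ:QB = 1:4 ⇒ Q = (4/5, -2/5)
2·[WRH] = -1/4, 2·[FQE] = -1/10
[WRH]:[FQE] = -1/4:-1/10 = 5/2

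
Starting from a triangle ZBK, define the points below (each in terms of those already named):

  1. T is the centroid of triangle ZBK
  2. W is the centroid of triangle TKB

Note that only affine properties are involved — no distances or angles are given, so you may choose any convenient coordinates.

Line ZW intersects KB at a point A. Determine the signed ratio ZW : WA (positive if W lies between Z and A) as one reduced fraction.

Set Z = (0, 0), B = (1, 0), K = (0, 1); any affine frame gives the same invariant.
1. T is the centroid of triangle ZBK ⇒ T = (1/3, 1/3)
2. W is the centroid of triangle TKB ⇒ W = (4/9, 4/9)
line ZW meets KB at A = (1/2, 1/2)
W = Z + t·(A−Z) with t = 8/9, so ZW:WA = 8/9:1/9

ZW:WA = 8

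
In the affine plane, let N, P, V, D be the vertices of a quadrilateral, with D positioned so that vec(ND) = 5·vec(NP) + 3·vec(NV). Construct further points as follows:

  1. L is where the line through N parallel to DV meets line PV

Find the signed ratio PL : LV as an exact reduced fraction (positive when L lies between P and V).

PL:LV = 2/5

Choose coordinates N = (0, 0), P = (1, 0), V = (0, 1), D = (5, 3).
1. L is where the line through N parallel to DV meets line PV ⇒ L = (5/7, 2/7)
L = P + t·(V−P) with t = 2/7, so PL:LV = t:(1−t) = 2/7:5/7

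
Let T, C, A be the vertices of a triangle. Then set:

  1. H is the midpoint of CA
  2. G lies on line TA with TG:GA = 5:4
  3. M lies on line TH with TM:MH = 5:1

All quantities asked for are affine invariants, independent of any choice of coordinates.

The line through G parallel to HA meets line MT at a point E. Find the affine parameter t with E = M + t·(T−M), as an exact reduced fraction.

t = 1/3

Work in coordinates with T = (0, 0), C = (1, 0), A = (0, 1).
1. H is the midpoint of CA ⇒ H = (1/2, 1/2)
2. G lies on line TA with TG:GA = 5:4 ⇒ G = (0, 5/9)
3. M lies on line TH with TM:MH = 5:1 ⇒ M = (5/12, 5/12)
through G parallel to HA: direction (-1/2, 1/2); meets MT at E = (5/18, 5/18)
E = M + t·(T−M) with t = 1/3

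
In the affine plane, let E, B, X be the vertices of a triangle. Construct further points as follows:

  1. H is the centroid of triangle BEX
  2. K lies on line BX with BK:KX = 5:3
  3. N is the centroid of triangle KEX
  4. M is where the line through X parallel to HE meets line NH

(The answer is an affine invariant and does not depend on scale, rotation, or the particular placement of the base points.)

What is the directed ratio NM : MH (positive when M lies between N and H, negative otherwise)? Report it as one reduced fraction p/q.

Assign E = (0, 0), B = (1, 0), X = (0, 1) — the answer is frame-independent, so this choice is without loss of generality.
1. H is the centroid of triangle BEX ⇒ H = (1/3, 1/3)
2. K lies on line BX with BK:KX = 5:3 ⇒ K = (3/8, 5/8)
3. N is the centroid of triangle KEX ⇒ N = (1/8, 13/24)
4. M is where the line through X parallel to HE meets line NH ⇒ M = (-1/6, 5/6)
M = N + t·(H−N) with t = -7/5, so NM:MH = t:(1−t) = -7/5:12/5

NM:MH = -7/12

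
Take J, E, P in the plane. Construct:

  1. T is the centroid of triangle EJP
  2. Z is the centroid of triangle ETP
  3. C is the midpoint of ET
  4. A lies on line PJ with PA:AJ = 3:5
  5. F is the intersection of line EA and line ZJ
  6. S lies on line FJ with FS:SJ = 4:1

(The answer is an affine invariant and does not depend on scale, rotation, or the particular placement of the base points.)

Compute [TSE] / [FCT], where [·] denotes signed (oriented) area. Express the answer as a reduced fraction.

Choose coordinates J = (0, 0), E = (1, 0), P = (0, 1).
1. T is the centroid of triangle EJP ⇒ T = (1/3, 1/3)
2. Z is the centroid of triangle ETP ⇒ Z = (4/9, 4/9)
3. C is the midpoint of ET ⇒ C = (2/3, 1/6)
4. A lies on line PJ with PA:AJ = 3:5 ⇒ A = (0, 5/8)
5. F is the intersection of line EA and line ZJ ⇒ F = (5/13, 5/13)
6. S lies on line FJ with FS:SJ = 4:1 ⇒ S = (1/13, 1/13)
2·[TSE] = 10/39, 2·[FCT] = -1/39
[TSE]:[FCT] = 10/39:-1/39 = -10

[TSE]:[FCT] = -10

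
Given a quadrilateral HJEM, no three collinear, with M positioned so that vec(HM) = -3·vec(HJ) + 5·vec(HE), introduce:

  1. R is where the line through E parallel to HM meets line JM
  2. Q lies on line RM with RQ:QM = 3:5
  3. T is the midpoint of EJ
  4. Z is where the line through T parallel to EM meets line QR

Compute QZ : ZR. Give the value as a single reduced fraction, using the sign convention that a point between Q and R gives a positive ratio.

Work in coordinates with H = (0, 0), J = (1, 0), E = (0, 1), M = (-3, 5).
1. R is where the line through E parallel to HM meets line JM ⇒ R = (-3/5, 2)
2. Q lies on line RM with RQ:QM = 3:5 ⇒ Q = (-3/2, 25/8)
3. T is the midpoint of EJ ⇒ T = (1/2, 1/2)
4. Z is where the line through T parallel to EM meets line QR ⇒ Z = (-1, 5/2)
Z = Q + t·(R−Q) with t = 5/9, so QZ:ZR = t:(1−t) = 5/9:4/9

QZ:ZR = 5/4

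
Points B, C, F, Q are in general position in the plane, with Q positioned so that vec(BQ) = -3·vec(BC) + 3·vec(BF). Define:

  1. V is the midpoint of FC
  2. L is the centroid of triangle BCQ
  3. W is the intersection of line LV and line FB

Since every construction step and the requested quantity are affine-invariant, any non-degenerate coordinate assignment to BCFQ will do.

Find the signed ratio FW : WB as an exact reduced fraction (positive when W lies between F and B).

FW:WB = 2/5

Work in coordinates with B = (0, 0), C = (1, 0), F = (0, 1), Q = (-3, 3).
1. V is the midpoint of FC ⇒ V = (1/2, 1/2)
2. L is the centroid of triangle BCQ ⇒ L = (-2/3, 1)
3. W is the intersection of line LV and line FB ⇒ W = (0, 5/7)
W = F + t·(B−F) with t = 2/7, so FW:WB = t:(1−t) = 2/7:5/7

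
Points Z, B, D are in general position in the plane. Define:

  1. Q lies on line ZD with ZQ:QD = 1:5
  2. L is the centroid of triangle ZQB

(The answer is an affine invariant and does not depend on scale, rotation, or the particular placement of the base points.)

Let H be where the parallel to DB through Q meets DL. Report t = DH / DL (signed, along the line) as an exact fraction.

t = 15/11

Choose coordinates Z = (0, 0), B = (1, 0), D = (0, 1).
1. Q lies on line ZD with ZQ:QD = 1:5 ⇒ Q = (0, 1/6)
2. L is the centroid of triangle ZQB ⇒ L = (1/3, 1/18)
through Q parallel to DB: direction (1, -1); meets DL at H = (5/11, -19/66)
H = D + t·(L−D) with t = 15/11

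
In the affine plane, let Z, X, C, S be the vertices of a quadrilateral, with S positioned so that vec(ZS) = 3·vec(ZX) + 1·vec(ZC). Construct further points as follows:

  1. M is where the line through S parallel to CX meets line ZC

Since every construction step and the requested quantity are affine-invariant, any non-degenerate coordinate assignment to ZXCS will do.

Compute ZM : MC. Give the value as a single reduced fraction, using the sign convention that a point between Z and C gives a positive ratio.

ZM:MC = -4/3

Work in coordinates with Z = (0, 0), X = (1, 0), C = (0, 1), S = (3, 1).
1. M is where the line through S parallel to CX meets line ZC ⇒ M = (0, 4)
M = Z + t·(C−Z) with t = 4, so ZM:MC = t:(1−t) = 4:-3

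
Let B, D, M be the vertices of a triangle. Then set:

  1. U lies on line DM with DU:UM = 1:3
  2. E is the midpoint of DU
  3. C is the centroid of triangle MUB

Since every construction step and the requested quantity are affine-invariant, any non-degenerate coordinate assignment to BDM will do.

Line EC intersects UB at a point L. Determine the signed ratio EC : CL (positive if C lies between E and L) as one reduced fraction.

Set B = (0, 0), D = (1, 0), M = (0, 1); any affine frame gives the same invariant.
1. U lies on line DM with DU:UM = 1:3 ⇒ U = (3/4, 1/4)
2. E is the midpoint of DU ⇒ E = (7/8, 1/8)
3. C is the centroid of triangle MUB ⇒ C = (1/4, 5/12)
line EC meets UB at L = (2/3, 2/9)
C = E + t·(L−E) with t = 3, so EC:CL = 3:-2

EC:CL = -3/2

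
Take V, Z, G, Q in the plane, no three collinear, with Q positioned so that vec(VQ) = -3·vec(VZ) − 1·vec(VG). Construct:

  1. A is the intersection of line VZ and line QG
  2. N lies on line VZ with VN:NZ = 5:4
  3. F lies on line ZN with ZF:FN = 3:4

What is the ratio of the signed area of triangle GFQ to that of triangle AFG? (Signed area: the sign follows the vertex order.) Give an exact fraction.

[GFQ]:[AFG] = -2

Assign V = (0, 0), Z = (1, 0), G = (0, 1), Q = (-3, -1) — the answer is frame-independent, so this choice is without loss of generality.
1. A is the intersection of line VZ and line QG ⇒ A = (-3/2, 0)
2. N lies on line VZ with VN:NZ = 5:4 ⇒ N = (5/9, 0)
3. F lies on line ZN with ZF:FN = 3:4 ⇒ F = (17/21, 0)
2·[GFQ] = -97/21, 2·[AFG] = 97/42
[GFQ]:[AFG] = -97/21:97/42 = -2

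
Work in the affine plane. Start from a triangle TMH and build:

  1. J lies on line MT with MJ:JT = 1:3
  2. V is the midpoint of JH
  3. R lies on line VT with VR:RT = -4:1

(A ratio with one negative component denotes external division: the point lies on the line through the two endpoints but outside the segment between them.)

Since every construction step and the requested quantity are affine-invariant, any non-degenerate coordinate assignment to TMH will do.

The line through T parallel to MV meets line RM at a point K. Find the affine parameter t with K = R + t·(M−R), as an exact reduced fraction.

t = 1/4

Work in coordinates with T = (0, 0), M = (1, 0), H = (0, 1).
1. J lies on line MT with MJ:JT = 1:3 ⇒ J = (3/4, 0)
2. V is the midpoint of JH ⇒ V = (3/8, 1/2)
3. R lies on line VT with VR:RT = -4:1 ⇒ R = (-1/8, -1/6)
through T parallel to MV: direction (-5/8, 1/2); meets RM at K = (5/32, -1/8)
K = R + t·(M−R) with t = 1/4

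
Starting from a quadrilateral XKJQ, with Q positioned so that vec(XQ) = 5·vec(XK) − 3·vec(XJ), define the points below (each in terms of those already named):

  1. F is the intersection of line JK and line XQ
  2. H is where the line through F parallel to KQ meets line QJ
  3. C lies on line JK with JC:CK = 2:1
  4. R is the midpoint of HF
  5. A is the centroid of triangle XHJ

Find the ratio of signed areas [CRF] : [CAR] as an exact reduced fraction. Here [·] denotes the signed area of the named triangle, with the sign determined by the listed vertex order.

[CRF]:[CAR] = -55/23

Work in coordinates with X = (0, 0), K = (1, 0), J = (0, 1), Q = (5, -3).
1. F is the intersection of line JK and line XQ ⇒ F = (5/2, -3/2)
2. H is where the line through F parallel to KQ meets line QJ ⇒ H = (25/2, -9)
3. C lies on line JK with JC:CK = 2:1 ⇒ C = (2/3, 1/3)
4. R is the midpoint of HF ⇒ R = (15/2, -21/4)
5. A is the centroid of triangle XHJ ⇒ A = (25/6, -8/3)
2·[CRF] = -55/24, 2·[CAR] = 23/24
[CRF]:[CAR] = -55/24:23/24 = -55/23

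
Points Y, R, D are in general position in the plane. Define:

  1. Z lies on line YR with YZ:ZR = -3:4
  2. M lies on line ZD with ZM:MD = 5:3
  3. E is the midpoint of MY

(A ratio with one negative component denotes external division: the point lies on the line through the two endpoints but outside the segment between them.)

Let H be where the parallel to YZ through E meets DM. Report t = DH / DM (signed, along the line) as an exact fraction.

t = 11/6

Work in coordinates with Y = (0, 0), R = (1, 0), D = (0, 1).
1. Z lies on line YR with YZ:ZR = -3:4 ⇒ Z = (-3, 0)
2. M lies on line ZD with ZM:MD = 5:3 ⇒ M = (-9/8, 5/8)
3. E is the midpoint of MY ⇒ E = (-9/16, 5/16)
through E parallel to YZ: direction (-3, 0); meets DM at H = (-33/16, 5/16)
H = D + t·(M−D) with t = 11/6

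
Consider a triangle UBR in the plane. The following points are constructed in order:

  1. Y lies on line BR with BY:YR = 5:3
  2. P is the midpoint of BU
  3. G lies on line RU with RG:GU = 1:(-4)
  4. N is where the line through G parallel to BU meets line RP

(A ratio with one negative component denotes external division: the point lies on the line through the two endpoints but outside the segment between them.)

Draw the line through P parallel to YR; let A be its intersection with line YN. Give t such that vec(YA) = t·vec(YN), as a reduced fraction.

Choose coordinates U = (0, 0), B = (1, 0), R = (0, 1).
1. Y lies on line BR with BY:YR = 5:3 ⇒ Y = (3/8, 5/8)
2. P is the midpoint of BU ⇒ P = (1/2, 0)
3. G lies on line RU with RG:GU = 1:(-4) ⇒ G = (0, 4/3)
4. N is where the line through G parallel to BU meets line RP ⇒ N = (-1/6, 4/3)
through P parallel to YR: direction (-3/8, 3/8); meets YN at A = (2, -3/2)
A = Y + t·(N−Y) with t = -3

t = -3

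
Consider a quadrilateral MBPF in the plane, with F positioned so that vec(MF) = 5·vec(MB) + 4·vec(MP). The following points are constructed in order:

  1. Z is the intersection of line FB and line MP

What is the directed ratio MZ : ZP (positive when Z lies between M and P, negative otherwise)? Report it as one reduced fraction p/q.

Choose coordinates M = (0, 0), B = (1, 0), P = (0, 1), F = (5, 4).
1. Z is the intersection of line FB and line MP ⇒ Z = (0, -1)
Z = M + t·(P−M) with t = -1, so MZ:ZP = t:(1−t) = -1:2

MZ:ZP = -1/2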